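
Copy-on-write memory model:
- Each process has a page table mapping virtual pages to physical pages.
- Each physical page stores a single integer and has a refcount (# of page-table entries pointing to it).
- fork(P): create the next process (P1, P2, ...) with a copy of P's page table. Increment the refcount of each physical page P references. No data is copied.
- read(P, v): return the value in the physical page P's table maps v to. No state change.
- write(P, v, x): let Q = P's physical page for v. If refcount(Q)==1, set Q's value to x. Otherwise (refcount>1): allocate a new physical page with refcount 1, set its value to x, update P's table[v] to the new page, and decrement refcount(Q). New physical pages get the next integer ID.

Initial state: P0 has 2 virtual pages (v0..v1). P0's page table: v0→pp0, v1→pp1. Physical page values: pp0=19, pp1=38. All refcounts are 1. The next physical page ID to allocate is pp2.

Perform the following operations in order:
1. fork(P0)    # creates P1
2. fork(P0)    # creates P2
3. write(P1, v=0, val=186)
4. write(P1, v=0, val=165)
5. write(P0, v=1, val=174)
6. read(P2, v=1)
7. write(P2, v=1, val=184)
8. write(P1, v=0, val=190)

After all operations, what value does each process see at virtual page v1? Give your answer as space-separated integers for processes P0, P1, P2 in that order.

Answer: 174 38 184

Derivation:
Op 1: fork(P0) -> P1. 2 ppages; refcounts: pp0:2 pp1:2
Op 2: fork(P0) -> P2. 2 ppages; refcounts: pp0:3 pp1:3
Op 3: write(P1, v0, 186). refcount(pp0)=3>1 -> COPY to pp2. 3 ppages; refcounts: pp0:2 pp1:3 pp2:1
Op 4: write(P1, v0, 165). refcount(pp2)=1 -> write in place. 3 ppages; refcounts: pp0:2 pp1:3 pp2:1
Op 5: write(P0, v1, 174). refcount(pp1)=3>1 -> COPY to pp3. 4 ppages; refcounts: pp0:2 pp1:2 pp2:1 pp3:1
Op 6: read(P2, v1) -> 38. No state change.
Op 7: write(P2, v1, 184). refcount(pp1)=2>1 -> COPY to pp4. 5 ppages; refcounts: pp0:2 pp1:1 pp2:1 pp3:1 pp4:1
Op 8: write(P1, v0, 190). refcount(pp2)=1 -> write in place. 5 ppages; refcounts: pp0:2 pp1:1 pp2:1 pp3:1 pp4:1
P0: v1 -> pp3 = 174
P1: v1 -> pp1 = 38
P2: v1 -> pp4 = 184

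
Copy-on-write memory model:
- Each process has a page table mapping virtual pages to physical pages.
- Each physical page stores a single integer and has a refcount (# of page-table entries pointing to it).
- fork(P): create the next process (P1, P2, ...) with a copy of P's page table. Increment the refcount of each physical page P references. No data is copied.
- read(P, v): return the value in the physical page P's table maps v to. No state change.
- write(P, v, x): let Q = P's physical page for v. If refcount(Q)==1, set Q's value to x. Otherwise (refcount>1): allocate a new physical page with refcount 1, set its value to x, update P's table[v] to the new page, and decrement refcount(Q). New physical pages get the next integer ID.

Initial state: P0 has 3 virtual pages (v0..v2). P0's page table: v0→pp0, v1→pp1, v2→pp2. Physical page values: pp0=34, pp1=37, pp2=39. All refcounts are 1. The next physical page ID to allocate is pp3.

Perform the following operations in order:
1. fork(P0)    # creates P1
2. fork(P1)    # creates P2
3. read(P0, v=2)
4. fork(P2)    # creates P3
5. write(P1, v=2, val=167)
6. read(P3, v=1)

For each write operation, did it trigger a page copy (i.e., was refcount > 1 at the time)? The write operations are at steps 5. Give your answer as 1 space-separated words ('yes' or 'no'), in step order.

Op 1: fork(P0) -> P1. 3 ppages; refcounts: pp0:2 pp1:2 pp2:2
Op 2: fork(P1) -> P2. 3 ppages; refcounts: pp0:3 pp1:3 pp2:3
Op 3: read(P0, v2) -> 39. No state change.
Op 4: fork(P2) -> P3. 3 ppages; refcounts: pp0:4 pp1:4 pp2:4
Op 5: write(P1, v2, 167). refcount(pp2)=4>1 -> COPY to pp3. 4 ppages; refcounts: pp0:4 pp1:4 pp2:3 pp3:1
Op 6: read(P3, v1) -> 37. No state change.

yes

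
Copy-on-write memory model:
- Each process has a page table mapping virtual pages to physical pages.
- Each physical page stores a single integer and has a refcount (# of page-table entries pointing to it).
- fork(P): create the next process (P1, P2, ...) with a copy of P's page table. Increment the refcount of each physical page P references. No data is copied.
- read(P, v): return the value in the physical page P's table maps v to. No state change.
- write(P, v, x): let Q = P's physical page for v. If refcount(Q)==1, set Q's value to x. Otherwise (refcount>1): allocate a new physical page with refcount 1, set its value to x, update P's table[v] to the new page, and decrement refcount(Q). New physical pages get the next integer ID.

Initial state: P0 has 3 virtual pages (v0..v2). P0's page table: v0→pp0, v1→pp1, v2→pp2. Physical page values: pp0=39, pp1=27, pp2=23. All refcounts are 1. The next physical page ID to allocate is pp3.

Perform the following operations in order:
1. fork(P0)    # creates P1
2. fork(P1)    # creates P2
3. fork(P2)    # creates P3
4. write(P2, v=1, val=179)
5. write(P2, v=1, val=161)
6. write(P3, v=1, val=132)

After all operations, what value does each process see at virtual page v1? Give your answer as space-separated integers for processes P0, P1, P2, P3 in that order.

Op 1: fork(P0) -> P1. 3 ppages; refcounts: pp0:2 pp1:2 pp2:2
Op 2: fork(P1) -> P2. 3 ppages; refcounts: pp0:3 pp1:3 pp2:3
Op 3: fork(P2) -> P3. 3 ppages; refcounts: pp0:4 pp1:4 pp2:4
Op 4: write(P2, v1, 179). refcount(pp1)=4>1 -> COPY to pp3. 4 ppages; refcounts: pp0:4 pp1:3 pp2:4 pp3:1
Op 5: write(P2, v1, 161). refcount(pp3)=1 -> write in place. 4 ppages; refcounts: pp0:4 pp1:3 pp2:4 pp3:1
Op 6: write(P3, v1, 132). refcount(pp1)=3>1 -> COPY to pp4. 5 ppages; refcounts: pp0:4 pp1:2 pp2:4 pp3:1 pp4:1
P0: v1 -> pp1 = 27
P1: v1 -> pp1 = 27
P2: v1 -> pp3 = 161
P3: v1 -> pp4 = 132

Answer: 27 27 161 132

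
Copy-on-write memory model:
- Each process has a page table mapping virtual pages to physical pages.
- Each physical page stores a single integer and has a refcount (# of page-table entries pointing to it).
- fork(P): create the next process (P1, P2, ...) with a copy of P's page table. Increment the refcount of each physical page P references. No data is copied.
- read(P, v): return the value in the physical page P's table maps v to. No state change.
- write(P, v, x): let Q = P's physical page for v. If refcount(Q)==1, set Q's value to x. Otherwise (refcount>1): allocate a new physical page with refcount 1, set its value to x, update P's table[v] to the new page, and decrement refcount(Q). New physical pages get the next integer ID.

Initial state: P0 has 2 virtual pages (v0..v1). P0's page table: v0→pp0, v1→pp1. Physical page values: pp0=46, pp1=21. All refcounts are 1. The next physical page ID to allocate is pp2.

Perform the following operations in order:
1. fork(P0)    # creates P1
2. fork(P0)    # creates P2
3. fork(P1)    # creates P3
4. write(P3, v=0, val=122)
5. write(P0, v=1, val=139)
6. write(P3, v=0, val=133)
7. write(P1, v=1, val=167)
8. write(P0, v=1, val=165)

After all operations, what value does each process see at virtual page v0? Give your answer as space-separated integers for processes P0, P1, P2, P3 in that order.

Op 1: fork(P0) -> P1. 2 ppages; refcounts: pp0:2 pp1:2
Op 2: fork(P0) -> P2. 2 ppages; refcounts: pp0:3 pp1:3
Op 3: fork(P1) -> P3. 2 ppages; refcounts: pp0:4 pp1:4
Op 4: write(P3, v0, 122). refcount(pp0)=4>1 -> COPY to pp2. 3 ppages; refcounts: pp0:3 pp1:4 pp2:1
Op 5: write(P0, v1, 139). refcount(pp1)=4>1 -> COPY to pp3. 4 ppages; refcounts: pp0:3 pp1:3 pp2:1 pp3:1
Op 6: write(P3, v0, 133). refcount(pp2)=1 -> write in place. 4 ppages; refcounts: pp0:3 pp1:3 pp2:1 pp3:1
Op 7: write(P1, v1, 167). refcount(pp1)=3>1 -> COPY to pp4. 5 ppages; refcounts: pp0:3 pp1:2 pp2:1 pp3:1 pp4:1
Op 8: write(P0, v1, 165). refcount(pp3)=1 -> write in place. 5 ppages; refcounts: pp0:3 pp1:2 pp2:1 pp3:1 pp4:1
P0: v0 -> pp0 = 46
P1: v0 -> pp0 = 46
P2: v0 -> pp0 = 46
P3: v0 -> pp2 = 133

Answer: 46 46 46 133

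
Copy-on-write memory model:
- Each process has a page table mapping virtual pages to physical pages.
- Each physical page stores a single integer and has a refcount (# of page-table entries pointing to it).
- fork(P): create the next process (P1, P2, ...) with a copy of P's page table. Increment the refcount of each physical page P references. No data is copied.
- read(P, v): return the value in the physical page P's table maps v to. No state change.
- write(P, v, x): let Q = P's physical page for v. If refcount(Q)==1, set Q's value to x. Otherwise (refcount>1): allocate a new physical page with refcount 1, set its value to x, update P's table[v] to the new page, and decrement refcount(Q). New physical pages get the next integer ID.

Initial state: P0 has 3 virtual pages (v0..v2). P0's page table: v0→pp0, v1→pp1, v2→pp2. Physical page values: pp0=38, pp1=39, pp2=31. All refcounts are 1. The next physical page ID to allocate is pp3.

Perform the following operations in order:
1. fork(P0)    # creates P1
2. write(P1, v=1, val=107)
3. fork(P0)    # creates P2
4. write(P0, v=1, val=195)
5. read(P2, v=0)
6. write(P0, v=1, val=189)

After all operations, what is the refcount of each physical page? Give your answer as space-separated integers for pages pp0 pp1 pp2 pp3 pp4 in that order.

Answer: 3 1 3 1 1

Derivation:
Op 1: fork(P0) -> P1. 3 ppages; refcounts: pp0:2 pp1:2 pp2:2
Op 2: write(P1, v1, 107). refcount(pp1)=2>1 -> COPY to pp3. 4 ppages; refcounts: pp0:2 pp1:1 pp2:2 pp3:1
Op 3: fork(P0) -> P2. 4 ppages; refcounts: pp0:3 pp1:2 pp2:3 pp3:1
Op 4: write(P0, v1, 195). refcount(pp1)=2>1 -> COPY to pp4. 5 ppages; refcounts: pp0:3 pp1:1 pp2:3 pp3:1 pp4:1
Op 5: read(P2, v0) -> 38. No state change.
Op 6: write(P0, v1, 189). refcount(pp4)=1 -> write in place. 5 ppages; refcounts: pp0:3 pp1:1 pp2:3 pp3:1 pp4:1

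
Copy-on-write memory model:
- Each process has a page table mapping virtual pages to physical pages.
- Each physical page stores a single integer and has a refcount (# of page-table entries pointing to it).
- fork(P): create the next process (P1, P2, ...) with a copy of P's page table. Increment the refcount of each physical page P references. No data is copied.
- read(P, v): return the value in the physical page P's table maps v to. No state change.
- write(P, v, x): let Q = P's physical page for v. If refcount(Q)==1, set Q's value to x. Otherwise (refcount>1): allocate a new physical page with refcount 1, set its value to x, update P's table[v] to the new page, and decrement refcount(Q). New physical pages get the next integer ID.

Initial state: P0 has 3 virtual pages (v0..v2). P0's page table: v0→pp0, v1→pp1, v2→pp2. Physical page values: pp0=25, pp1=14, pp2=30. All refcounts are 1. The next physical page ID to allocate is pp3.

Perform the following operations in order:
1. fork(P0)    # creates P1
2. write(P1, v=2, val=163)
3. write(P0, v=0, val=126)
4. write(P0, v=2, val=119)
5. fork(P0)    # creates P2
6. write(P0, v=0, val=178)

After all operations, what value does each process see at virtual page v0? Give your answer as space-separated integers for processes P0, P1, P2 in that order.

Answer: 178 25 126

Derivation:
Op 1: fork(P0) -> P1. 3 ppages; refcounts: pp0:2 pp1:2 pp2:2
Op 2: write(P1, v2, 163). refcount(pp2)=2>1 -> COPY to pp3. 4 ppages; refcounts: pp0:2 pp1:2 pp2:1 pp3:1
Op 3: write(P0, v0, 126). refcount(pp0)=2>1 -> COPY to pp4. 5 ppages; refcounts: pp0:1 pp1:2 pp2:1 pp3:1 pp4:1
Op 4: write(P0, v2, 119). refcount(pp2)=1 -> write in place. 5 ppages; refcounts: pp0:1 pp1:2 pp2:1 pp3:1 pp4:1
Op 5: fork(P0) -> P2. 5 ppages; refcounts: pp0:1 pp1:3 pp2:2 pp3:1 pp4:2
Op 6: write(P0, v0, 178). refcount(pp4)=2>1 -> COPY to pp5. 6 ppages; refcounts: pp0:1 pp1:3 pp2:2 pp3:1 pp4:1 pp5:1
P0: v0 -> pp5 = 178
P1: v0 -> pp0 = 25
P2: v0 -> pp4 = 126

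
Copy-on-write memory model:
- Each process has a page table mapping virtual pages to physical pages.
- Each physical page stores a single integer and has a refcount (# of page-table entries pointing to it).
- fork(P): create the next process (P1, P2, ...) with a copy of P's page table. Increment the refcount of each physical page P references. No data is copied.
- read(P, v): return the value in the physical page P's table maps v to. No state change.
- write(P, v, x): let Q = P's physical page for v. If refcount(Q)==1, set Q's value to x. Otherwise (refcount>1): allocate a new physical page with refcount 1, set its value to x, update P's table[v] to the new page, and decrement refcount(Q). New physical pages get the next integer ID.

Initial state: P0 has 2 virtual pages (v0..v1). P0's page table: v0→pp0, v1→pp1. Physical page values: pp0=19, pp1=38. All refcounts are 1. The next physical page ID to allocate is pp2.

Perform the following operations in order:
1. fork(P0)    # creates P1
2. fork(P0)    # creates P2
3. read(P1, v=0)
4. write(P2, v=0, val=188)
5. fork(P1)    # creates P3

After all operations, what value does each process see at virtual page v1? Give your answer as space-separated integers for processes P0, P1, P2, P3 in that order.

Op 1: fork(P0) -> P1. 2 ppages; refcounts: pp0:2 pp1:2
Op 2: fork(P0) -> P2. 2 ppages; refcounts: pp0:3 pp1:3
Op 3: read(P1, v0) -> 19. No state change.
Op 4: write(P2, v0, 188). refcount(pp0)=3>1 -> COPY to pp2. 3 ppages; refcounts: pp0:2 pp1:3 pp2:1
Op 5: fork(P1) -> P3. 3 ppages; refcounts: pp0:3 pp1:4 pp2:1
P0: v1 -> pp1 = 38
P1: v1 -> pp1 = 38
P2: v1 -> pp1 = 38
P3: v1 -> pp1 = 38

Answer: 38 38 38 38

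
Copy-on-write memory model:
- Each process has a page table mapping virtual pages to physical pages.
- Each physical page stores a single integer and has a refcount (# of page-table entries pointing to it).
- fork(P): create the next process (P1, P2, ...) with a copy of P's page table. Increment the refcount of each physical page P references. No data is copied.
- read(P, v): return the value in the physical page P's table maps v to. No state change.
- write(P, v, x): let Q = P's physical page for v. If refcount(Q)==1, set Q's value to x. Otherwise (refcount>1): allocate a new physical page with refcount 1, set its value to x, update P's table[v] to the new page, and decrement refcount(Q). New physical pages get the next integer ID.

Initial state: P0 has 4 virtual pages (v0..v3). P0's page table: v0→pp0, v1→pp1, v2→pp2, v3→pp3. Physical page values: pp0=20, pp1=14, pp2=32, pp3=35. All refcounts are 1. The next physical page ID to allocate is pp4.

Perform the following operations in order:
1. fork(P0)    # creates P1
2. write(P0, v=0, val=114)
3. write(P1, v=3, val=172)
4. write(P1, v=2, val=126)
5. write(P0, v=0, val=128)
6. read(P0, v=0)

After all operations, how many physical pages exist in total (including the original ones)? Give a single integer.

Answer: 7

Derivation:
Op 1: fork(P0) -> P1. 4 ppages; refcounts: pp0:2 pp1:2 pp2:2 pp3:2
Op 2: write(P0, v0, 114). refcount(pp0)=2>1 -> COPY to pp4. 5 ppages; refcounts: pp0:1 pp1:2 pp2:2 pp3:2 pp4:1
Op 3: write(P1, v3, 172). refcount(pp3)=2>1 -> COPY to pp5. 6 ppages; refcounts: pp0:1 pp1:2 pp2:2 pp3:1 pp4:1 pp5:1
Op 4: write(P1, v2, 126). refcount(pp2)=2>1 -> COPY to pp6. 7 ppages; refcounts: pp0:1 pp1:2 pp2:1 pp3:1 pp4:1 pp5:1 pp6:1
Op 5: write(P0, v0, 128). refcount(pp4)=1 -> write in place. 7 ppages; refcounts: pp0:1 pp1:2 pp2:1 pp3:1 pp4:1 pp5:1 pp6:1
Op 6: read(P0, v0) -> 128. No state change.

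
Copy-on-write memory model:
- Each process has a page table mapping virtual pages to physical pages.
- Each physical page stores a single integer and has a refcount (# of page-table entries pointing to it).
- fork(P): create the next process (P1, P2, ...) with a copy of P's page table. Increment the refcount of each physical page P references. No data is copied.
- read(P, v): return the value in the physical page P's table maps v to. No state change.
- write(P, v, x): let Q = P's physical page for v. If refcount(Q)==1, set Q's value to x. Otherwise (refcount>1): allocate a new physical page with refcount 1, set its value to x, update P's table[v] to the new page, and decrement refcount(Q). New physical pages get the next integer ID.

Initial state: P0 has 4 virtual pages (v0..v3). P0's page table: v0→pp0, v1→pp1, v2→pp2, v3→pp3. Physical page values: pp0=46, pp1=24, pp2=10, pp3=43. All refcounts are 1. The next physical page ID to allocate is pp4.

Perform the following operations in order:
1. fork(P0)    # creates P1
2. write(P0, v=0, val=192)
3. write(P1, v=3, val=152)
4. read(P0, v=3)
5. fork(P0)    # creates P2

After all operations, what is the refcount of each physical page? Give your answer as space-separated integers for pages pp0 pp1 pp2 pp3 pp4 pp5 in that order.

Op 1: fork(P0) -> P1. 4 ppages; refcounts: pp0:2 pp1:2 pp2:2 pp3:2
Op 2: write(P0, v0, 192). refcount(pp0)=2>1 -> COPY to pp4. 5 ppages; refcounts: pp0:1 pp1:2 pp2:2 pp3:2 pp4:1
Op 3: write(P1, v3, 152). refcount(pp3)=2>1 -> COPY to pp5. 6 ppages; refcounts: pp0:1 pp1:2 pp2:2 pp3:1 pp4:1 pp5:1
Op 4: read(P0, v3) -> 43. No state change.
Op 5: fork(P0) -> P2. 6 ppages; refcounts: pp0:1 pp1:3 pp2:3 pp3:2 pp4:2 pp5:1

Answer: 1 3 3 2 2 1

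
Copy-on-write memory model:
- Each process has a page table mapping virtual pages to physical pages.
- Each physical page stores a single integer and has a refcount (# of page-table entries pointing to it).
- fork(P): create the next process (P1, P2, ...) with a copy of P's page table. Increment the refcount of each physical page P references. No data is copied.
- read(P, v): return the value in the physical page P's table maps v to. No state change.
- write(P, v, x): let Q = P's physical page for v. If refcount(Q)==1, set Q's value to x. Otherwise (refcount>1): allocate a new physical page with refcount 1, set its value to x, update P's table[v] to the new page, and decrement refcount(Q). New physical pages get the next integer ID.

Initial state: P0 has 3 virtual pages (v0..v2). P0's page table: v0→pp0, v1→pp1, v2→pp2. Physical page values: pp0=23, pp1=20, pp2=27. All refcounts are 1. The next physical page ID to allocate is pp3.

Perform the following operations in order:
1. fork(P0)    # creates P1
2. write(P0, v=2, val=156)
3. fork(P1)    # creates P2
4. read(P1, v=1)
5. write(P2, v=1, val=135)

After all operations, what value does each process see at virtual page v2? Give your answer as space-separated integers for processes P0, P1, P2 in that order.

Answer: 156 27 27

Derivation:
Op 1: fork(P0) -> P1. 3 ppages; refcounts: pp0:2 pp1:2 pp2:2
Op 2: write(P0, v2, 156). refcount(pp2)=2>1 -> COPY to pp3. 4 ppages; refcounts: pp0:2 pp1:2 pp2:1 pp3:1
Op 3: fork(P1) -> P2. 4 ppages; refcounts: pp0:3 pp1:3 pp2:2 pp3:1
Op 4: read(P1, v1) -> 20. No state change.
Op 5: write(P2, v1, 135). refcount(pp1)=3>1 -> COPY to pp4. 5 ppages; refcounts: pp0:3 pp1:2 pp2:2 pp3:1 pp4:1
P0: v2 -> pp3 = 156
P1: v2 -> pp2 = 27
P2: v2 -> pp2 = 27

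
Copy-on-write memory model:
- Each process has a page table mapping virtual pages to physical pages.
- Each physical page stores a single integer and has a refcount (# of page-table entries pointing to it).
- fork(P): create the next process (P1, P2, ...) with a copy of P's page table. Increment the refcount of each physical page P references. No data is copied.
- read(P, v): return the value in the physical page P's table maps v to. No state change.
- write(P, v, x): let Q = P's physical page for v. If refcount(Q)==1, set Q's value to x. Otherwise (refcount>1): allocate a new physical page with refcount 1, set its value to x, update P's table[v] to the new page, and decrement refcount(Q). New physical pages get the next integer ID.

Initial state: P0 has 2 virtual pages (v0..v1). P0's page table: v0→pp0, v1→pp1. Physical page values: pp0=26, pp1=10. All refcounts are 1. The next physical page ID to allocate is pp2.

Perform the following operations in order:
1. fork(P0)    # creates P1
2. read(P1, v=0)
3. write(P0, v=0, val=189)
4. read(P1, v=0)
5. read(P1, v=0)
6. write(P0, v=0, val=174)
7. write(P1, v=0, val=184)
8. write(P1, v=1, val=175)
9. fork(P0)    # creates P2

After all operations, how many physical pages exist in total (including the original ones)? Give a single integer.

Answer: 4

Derivation:
Op 1: fork(P0) -> P1. 2 ppages; refcounts: pp0:2 pp1:2
Op 2: read(P1, v0) -> 26. No state change.
Op 3: write(P0, v0, 189). refcount(pp0)=2>1 -> COPY to pp2. 3 ppages; refcounts: pp0:1 pp1:2 pp2:1
Op 4: read(P1, v0) -> 26. No state change.
Op 5: read(P1, v0) -> 26. No state change.
Op 6: write(P0, v0, 174). refcount(pp2)=1 -> write in place. 3 ppages; refcounts: pp0:1 pp1:2 pp2:1
Op 7: write(P1, v0, 184). refcount(pp0)=1 -> write in place. 3 ppages; refcounts: pp0:1 pp1:2 pp2:1
Op 8: write(P1, v1, 175). refcount(pp1)=2>1 -> COPY to pp3. 4 ppages; refcounts: pp0:1 pp1:1 pp2:1 pp3:1
Op 9: fork(P0) -> P2. 4 ppages; refcounts: pp0:1 pp1:2 pp2:2 pp3:1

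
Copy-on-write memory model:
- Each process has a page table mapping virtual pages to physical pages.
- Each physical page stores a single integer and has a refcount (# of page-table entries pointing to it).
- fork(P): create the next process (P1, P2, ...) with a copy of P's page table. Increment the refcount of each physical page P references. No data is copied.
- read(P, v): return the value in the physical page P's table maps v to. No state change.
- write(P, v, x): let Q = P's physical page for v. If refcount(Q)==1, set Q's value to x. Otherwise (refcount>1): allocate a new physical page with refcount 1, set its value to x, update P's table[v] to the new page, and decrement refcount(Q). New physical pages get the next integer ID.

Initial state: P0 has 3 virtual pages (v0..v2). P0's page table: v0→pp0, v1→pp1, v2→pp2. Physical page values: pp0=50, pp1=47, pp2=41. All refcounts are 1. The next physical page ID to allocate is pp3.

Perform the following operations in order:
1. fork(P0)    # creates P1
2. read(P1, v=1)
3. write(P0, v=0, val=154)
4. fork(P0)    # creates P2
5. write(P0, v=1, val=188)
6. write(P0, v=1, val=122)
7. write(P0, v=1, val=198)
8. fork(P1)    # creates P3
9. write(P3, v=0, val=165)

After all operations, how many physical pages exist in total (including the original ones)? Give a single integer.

Op 1: fork(P0) -> P1. 3 ppages; refcounts: pp0:2 pp1:2 pp2:2
Op 2: read(P1, v1) -> 47. No state change.
Op 3: write(P0, v0, 154). refcount(pp0)=2>1 -> COPY to pp3. 4 ppages; refcounts: pp0:1 pp1:2 pp2:2 pp3:1
Op 4: fork(P0) -> P2. 4 ppages; refcounts: pp0:1 pp1:3 pp2:3 pp3:2
Op 5: write(P0, v1, 188). refcount(pp1)=3>1 -> COPY to pp4. 5 ppages; refcounts: pp0:1 pp1:2 pp2:3 pp3:2 pp4:1
Op 6: write(P0, v1, 122). refcount(pp4)=1 -> write in place. 5 ppages; refcounts: pp0:1 pp1:2 pp2:3 pp3:2 pp4:1
Op 7: write(P0, v1, 198). refcount(pp4)=1 -> write in place. 5 ppages; refcounts: pp0:1 pp1:2 pp2:3 pp3:2 pp4:1
Op 8: fork(P1) -> P3. 5 ppages; refcounts: pp0:2 pp1:3 pp2:4 pp3:2 pp4:1
Op 9: write(P3, v0, 165). refcount(pp0)=2>1 -> COPY to pp5. 6 ppages; refcounts: pp0:1 pp1:3 pp2:4 pp3:2 pp4:1 pp5:1

Answer: 6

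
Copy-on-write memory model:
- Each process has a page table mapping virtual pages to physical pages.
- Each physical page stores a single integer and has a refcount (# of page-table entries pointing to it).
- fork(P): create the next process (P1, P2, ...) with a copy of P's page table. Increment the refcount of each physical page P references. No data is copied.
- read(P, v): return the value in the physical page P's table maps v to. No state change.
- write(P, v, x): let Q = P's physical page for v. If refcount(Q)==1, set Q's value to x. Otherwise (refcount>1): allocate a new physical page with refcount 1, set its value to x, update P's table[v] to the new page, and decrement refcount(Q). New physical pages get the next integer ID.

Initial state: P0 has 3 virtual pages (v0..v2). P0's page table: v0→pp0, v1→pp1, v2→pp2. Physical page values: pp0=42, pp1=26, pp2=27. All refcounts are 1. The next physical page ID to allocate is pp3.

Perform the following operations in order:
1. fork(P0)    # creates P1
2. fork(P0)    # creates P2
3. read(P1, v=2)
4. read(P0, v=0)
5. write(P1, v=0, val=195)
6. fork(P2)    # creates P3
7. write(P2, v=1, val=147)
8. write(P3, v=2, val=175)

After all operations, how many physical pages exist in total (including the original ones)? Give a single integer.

Answer: 6

Derivation:
Op 1: fork(P0) -> P1. 3 ppages; refcounts: pp0:2 pp1:2 pp2:2
Op 2: fork(P0) -> P2. 3 ppages; refcounts: pp0:3 pp1:3 pp2:3
Op 3: read(P1, v2) -> 27. No state change.
Op 4: read(P0, v0) -> 42. No state change.
Op 5: write(P1, v0, 195). refcount(pp0)=3>1 -> COPY to pp3. 4 ppages; refcounts: pp0:2 pp1:3 pp2:3 pp3:1
Op 6: fork(P2) -> P3. 4 ppages; refcounts: pp0:3 pp1:4 pp2:4 pp3:1
Op 7: write(P2, v1, 147). refcount(pp1)=4>1 -> COPY to pp4. 5 ppages; refcounts: pp0:3 pp1:3 pp2:4 pp3:1 pp4:1
Op 8: write(P3, v2, 175). refcount(pp2)=4>1 -> COPY to pp5. 6 ppages; refcounts: pp0:3 pp1:3 pp2:3 pp3:1 pp4:1 pp5:1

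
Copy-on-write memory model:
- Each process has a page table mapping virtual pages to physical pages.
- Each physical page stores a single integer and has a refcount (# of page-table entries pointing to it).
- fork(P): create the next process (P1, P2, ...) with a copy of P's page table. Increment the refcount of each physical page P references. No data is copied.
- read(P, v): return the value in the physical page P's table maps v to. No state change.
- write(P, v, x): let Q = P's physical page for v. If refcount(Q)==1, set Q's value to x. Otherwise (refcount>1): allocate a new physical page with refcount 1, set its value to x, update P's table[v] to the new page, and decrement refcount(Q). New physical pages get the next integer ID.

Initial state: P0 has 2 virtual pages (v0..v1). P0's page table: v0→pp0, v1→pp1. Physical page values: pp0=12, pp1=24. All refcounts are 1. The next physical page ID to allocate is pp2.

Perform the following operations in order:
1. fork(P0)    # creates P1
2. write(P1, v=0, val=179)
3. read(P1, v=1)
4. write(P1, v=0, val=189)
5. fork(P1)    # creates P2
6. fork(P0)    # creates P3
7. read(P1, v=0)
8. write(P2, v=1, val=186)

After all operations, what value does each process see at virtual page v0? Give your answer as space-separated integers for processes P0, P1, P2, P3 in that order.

Answer: 12 189 189 12

Derivation:
Op 1: fork(P0) -> P1. 2 ppages; refcounts: pp0:2 pp1:2
Op 2: write(P1, v0, 179). refcount(pp0)=2>1 -> COPY to pp2. 3 ppages; refcounts: pp0:1 pp1:2 pp2:1
Op 3: read(P1, v1) -> 24. No state change.
Op 4: write(P1, v0, 189). refcount(pp2)=1 -> write in place. 3 ppages; refcounts: pp0:1 pp1:2 pp2:1
Op 5: fork(P1) -> P2. 3 ppages; refcounts: pp0:1 pp1:3 pp2:2
Op 6: fork(P0) -> P3. 3 ppages; refcounts: pp0:2 pp1:4 pp2:2
Op 7: read(P1, v0) -> 189. No state change.
Op 8: write(P2, v1, 186). refcount(pp1)=4>1 -> COPY to pp3. 4 ppages; refcounts: pp0:2 pp1:3 pp2:2 pp3:1
P0: v0 -> pp0 = 12
P1: v0 -> pp2 = 189
P2: v0 -> pp2 = 189
P3: v0 -> pp0 = 12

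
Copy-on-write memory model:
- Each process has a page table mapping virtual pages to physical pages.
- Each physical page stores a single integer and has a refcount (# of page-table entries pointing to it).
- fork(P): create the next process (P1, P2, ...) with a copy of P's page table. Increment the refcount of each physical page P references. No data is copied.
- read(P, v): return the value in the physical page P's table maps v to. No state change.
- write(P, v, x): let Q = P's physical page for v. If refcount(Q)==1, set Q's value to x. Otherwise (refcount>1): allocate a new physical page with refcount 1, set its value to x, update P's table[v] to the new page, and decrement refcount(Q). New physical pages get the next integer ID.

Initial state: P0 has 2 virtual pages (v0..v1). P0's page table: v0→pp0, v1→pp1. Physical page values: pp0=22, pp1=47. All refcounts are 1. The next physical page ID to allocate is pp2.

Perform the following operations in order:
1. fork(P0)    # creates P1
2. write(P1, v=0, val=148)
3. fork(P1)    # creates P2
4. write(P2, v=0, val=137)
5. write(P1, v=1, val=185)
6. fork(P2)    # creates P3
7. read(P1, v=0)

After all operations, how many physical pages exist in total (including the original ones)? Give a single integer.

Answer: 5

Derivation:
Op 1: fork(P0) -> P1. 2 ppages; refcounts: pp0:2 pp1:2
Op 2: write(P1, v0, 148). refcount(pp0)=2>1 -> COPY to pp2. 3 ppages; refcounts: pp0:1 pp1:2 pp2:1
Op 3: fork(P1) -> P2. 3 ppages; refcounts: pp0:1 pp1:3 pp2:2
Op 4: write(P2, v0, 137). refcount(pp2)=2>1 -> COPY to pp3. 4 ppages; refcounts: pp0:1 pp1:3 pp2:1 pp3:1
Op 5: write(P1, v1, 185). refcount(pp1)=3>1 -> COPY to pp4. 5 ppages; refcounts: pp0:1 pp1:2 pp2:1 pp3:1 pp4:1
Op 6: fork(P2) -> P3. 5 ppages; refcounts: pp0:1 pp1:3 pp2:1 pp3:2 pp4:1
Op 7: read(P1, v0) -> 148. No state change.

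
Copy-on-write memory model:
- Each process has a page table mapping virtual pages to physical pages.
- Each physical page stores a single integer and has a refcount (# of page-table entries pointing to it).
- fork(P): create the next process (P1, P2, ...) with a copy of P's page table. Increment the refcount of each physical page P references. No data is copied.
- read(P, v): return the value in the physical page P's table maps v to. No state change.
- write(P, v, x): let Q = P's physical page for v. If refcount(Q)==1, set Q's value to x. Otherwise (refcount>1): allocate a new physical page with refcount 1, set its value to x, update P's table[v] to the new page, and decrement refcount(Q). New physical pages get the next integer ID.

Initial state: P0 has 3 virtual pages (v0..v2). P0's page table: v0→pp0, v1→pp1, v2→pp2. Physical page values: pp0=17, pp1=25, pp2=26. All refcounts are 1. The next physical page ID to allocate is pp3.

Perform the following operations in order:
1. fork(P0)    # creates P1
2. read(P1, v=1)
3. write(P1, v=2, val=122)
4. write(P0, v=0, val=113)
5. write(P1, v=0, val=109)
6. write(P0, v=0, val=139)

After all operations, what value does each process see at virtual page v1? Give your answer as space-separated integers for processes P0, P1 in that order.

Op 1: fork(P0) -> P1. 3 ppages; refcounts: pp0:2 pp1:2 pp2:2
Op 2: read(P1, v1) -> 25. No state change.
Op 3: write(P1, v2, 122). refcount(pp2)=2>1 -> COPY to pp3. 4 ppages; refcounts: pp0:2 pp1:2 pp2:1 pp3:1
Op 4: write(P0, v0, 113). refcount(pp0)=2>1 -> COPY to pp4. 5 ppages; refcounts: pp0:1 pp1:2 pp2:1 pp3:1 pp4:1
Op 5: write(P1, v0, 109). refcount(pp0)=1 -> write in place. 5 ppages; refcounts: pp0:1 pp1:2 pp2:1 pp3:1 pp4:1
Op 6: write(P0, v0, 139). refcount(pp4)=1 -> write in place. 5 ppages; refcounts: pp0:1 pp1:2 pp2:1 pp3:1 pp4:1
P0: v1 -> pp1 = 25
P1: v1 -> pp1 = 25

Answer: 25 25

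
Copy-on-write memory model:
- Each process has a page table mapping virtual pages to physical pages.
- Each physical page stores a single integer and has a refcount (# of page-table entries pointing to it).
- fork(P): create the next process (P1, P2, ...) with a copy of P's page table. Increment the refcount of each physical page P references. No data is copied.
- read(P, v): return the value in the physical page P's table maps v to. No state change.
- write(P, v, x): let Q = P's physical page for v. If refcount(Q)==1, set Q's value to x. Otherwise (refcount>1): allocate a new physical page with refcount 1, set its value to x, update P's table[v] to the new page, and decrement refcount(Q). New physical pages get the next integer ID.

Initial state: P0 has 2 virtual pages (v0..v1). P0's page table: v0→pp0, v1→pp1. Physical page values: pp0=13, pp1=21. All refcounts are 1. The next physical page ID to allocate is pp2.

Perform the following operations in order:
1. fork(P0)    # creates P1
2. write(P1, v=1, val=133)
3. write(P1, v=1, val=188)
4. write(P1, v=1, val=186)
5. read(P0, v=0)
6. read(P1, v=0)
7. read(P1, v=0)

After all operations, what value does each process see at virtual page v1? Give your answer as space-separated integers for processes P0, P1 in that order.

Op 1: fork(P0) -> P1. 2 ppages; refcounts: pp0:2 pp1:2
Op 2: write(P1, v1, 133). refcount(pp1)=2>1 -> COPY to pp2. 3 ppages; refcounts: pp0:2 pp1:1 pp2:1
Op 3: write(P1, v1, 188). refcount(pp2)=1 -> write in place. 3 ppages; refcounts: pp0:2 pp1:1 pp2:1
Op 4: write(P1, v1, 186). refcount(pp2)=1 -> write in place. 3 ppages; refcounts: pp0:2 pp1:1 pp2:1
Op 5: read(P0, v0) -> 13. No state change.
Op 6: read(P1, v0) -> 13. No state change.
Op 7: read(P1, v0) -> 13. No state change.
P0: v1 -> pp1 = 21
P1: v1 -> pp2 = 186

Answer: 21 186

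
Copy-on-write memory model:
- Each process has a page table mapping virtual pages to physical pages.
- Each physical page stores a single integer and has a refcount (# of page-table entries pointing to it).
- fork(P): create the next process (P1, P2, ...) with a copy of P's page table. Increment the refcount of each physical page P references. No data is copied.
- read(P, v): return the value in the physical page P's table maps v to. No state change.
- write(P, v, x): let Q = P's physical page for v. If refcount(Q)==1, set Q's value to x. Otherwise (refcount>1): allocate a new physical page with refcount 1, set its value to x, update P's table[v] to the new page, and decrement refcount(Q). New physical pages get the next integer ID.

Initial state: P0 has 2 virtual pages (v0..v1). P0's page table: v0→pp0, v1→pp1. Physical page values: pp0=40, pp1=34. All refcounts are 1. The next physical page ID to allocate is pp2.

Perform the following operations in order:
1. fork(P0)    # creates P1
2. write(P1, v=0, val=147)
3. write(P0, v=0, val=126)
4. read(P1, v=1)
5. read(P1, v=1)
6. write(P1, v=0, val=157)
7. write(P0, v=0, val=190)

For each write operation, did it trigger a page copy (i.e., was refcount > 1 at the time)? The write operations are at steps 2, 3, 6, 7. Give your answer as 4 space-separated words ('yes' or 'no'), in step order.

Op 1: fork(P0) -> P1. 2 ppages; refcounts: pp0:2 pp1:2
Op 2: write(P1, v0, 147). refcount(pp0)=2>1 -> COPY to pp2. 3 ppages; refcounts: pp0:1 pp1:2 pp2:1
Op 3: write(P0, v0, 126). refcount(pp0)=1 -> write in place. 3 ppages; refcounts: pp0:1 pp1:2 pp2:1
Op 4: read(P1, v1) -> 34. No state change.
Op 5: read(P1, v1) -> 34. No state change.
Op 6: write(P1, v0, 157). refcount(pp2)=1 -> write in place. 3 ppages; refcounts: pp0:1 pp1:2 pp2:1
Op 7: write(P0, v0, 190). refcount(pp0)=1 -> write in place. 3 ppages; refcounts: pp0:1 pp1:2 pp2:1

yes no no no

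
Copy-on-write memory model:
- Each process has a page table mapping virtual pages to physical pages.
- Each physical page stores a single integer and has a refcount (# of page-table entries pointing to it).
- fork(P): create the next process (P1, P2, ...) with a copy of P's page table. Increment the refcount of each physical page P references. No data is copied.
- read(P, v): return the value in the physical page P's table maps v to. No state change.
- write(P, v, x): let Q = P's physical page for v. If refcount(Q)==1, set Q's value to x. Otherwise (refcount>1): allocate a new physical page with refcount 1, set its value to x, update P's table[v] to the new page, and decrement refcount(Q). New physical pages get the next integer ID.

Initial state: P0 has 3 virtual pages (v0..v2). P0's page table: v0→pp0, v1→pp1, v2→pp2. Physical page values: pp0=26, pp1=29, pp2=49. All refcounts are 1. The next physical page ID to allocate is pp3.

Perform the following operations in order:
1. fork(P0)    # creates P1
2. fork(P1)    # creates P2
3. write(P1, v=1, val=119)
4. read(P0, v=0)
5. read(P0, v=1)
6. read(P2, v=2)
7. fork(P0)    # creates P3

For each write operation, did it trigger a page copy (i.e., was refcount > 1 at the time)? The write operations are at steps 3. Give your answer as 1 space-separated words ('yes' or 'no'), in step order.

Op 1: fork(P0) -> P1. 3 ppages; refcounts: pp0:2 pp1:2 pp2:2
Op 2: fork(P1) -> P2. 3 ppages; refcounts: pp0:3 pp1:3 pp2:3
Op 3: write(P1, v1, 119). refcount(pp1)=3>1 -> COPY to pp3. 4 ppages; refcounts: pp0:3 pp1:2 pp2:3 pp3:1
Op 4: read(P0, v0) -> 26. No state change.
Op 5: read(P0, v1) -> 29. No state change.
Op 6: read(P2, v2) -> 49. No state change.
Op 7: fork(P0) -> P3. 4 ppages; refcounts: pp0:4 pp1:3 pp2:4 pp3:1

yes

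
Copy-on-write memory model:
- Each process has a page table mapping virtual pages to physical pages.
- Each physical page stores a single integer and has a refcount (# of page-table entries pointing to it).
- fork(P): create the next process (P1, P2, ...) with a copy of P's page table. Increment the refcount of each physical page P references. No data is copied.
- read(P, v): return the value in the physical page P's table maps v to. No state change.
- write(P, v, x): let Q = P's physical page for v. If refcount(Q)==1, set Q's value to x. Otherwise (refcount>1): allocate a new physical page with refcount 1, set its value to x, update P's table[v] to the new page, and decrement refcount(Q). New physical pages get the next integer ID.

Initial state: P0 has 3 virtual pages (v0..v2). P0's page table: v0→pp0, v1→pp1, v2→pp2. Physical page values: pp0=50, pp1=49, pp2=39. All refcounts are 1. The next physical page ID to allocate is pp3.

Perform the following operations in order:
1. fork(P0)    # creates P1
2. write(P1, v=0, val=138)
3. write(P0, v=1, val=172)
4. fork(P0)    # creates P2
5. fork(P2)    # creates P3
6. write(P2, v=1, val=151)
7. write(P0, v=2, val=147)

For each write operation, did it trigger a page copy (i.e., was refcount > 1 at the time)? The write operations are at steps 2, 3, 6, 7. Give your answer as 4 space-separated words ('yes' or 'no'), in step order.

Op 1: fork(P0) -> P1. 3 ppages; refcounts: pp0:2 pp1:2 pp2:2
Op 2: write(P1, v0, 138). refcount(pp0)=2>1 -> COPY to pp3. 4 ppages; refcounts: pp0:1 pp1:2 pp2:2 pp3:1
Op 3: write(P0, v1, 172). refcount(pp1)=2>1 -> COPY to pp4. 5 ppages; refcounts: pp0:1 pp1:1 pp2:2 pp3:1 pp4:1
Op 4: fork(P0) -> P2. 5 ppages; refcounts: pp0:2 pp1:1 pp2:3 pp3:1 pp4:2
Op 5: fork(P2) -> P3. 5 ppages; refcounts: pp0:3 pp1:1 pp2:4 pp3:1 pp4:3
Op 6: write(P2, v1, 151). refcount(pp4)=3>1 -> COPY to pp5. 6 ppages; refcounts: pp0:3 pp1:1 pp2:4 pp3:1 pp4:2 pp5:1
Op 7: write(P0, v2, 147). refcount(pp2)=4>1 -> COPY to pp6. 7 ppages; refcounts: pp0:3 pp1:1 pp2:3 pp3:1 pp4:2 pp5:1 pp6:1

yes yes yes yes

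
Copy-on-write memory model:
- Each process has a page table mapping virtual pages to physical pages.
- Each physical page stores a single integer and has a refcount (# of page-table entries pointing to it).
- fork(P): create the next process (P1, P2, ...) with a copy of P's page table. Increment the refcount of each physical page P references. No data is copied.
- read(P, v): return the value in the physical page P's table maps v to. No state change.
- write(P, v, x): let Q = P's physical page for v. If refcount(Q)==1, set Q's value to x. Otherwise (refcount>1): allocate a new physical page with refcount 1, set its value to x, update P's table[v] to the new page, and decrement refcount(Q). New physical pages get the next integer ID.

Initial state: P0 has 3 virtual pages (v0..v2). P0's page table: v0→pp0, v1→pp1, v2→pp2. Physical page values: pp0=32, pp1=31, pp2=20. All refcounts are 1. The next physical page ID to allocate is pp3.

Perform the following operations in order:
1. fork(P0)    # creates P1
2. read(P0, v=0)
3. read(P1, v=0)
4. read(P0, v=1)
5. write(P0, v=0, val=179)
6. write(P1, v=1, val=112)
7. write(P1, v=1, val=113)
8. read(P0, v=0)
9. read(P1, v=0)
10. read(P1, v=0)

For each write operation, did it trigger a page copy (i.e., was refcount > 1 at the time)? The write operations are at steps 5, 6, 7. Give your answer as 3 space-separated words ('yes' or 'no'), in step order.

Op 1: fork(P0) -> P1. 3 ppages; refcounts: pp0:2 pp1:2 pp2:2
Op 2: read(P0, v0) -> 32. No state change.
Op 3: read(P1, v0) -> 32. No state change.
Op 4: read(P0, v1) -> 31. No state change.
Op 5: write(P0, v0, 179). refcount(pp0)=2>1 -> COPY to pp3. 4 ppages; refcounts: pp0:1 pp1:2 pp2:2 pp3:1
Op 6: write(P1, v1, 112). refcount(pp1)=2>1 -> COPY to pp4. 5 ppages; refcounts: pp0:1 pp1:1 pp2:2 pp3:1 pp4:1
Op 7: write(P1, v1, 113). refcount(pp4)=1 -> write in place. 5 ppages; refcounts: pp0:1 pp1:1 pp2:2 pp3:1 pp4:1
Op 8: read(P0, v0) -> 179. No state change.
Op 9: read(P1, v0) -> 32. No state change.
Op 10: read(P1, v0) -> 32. No state change.

yes yes no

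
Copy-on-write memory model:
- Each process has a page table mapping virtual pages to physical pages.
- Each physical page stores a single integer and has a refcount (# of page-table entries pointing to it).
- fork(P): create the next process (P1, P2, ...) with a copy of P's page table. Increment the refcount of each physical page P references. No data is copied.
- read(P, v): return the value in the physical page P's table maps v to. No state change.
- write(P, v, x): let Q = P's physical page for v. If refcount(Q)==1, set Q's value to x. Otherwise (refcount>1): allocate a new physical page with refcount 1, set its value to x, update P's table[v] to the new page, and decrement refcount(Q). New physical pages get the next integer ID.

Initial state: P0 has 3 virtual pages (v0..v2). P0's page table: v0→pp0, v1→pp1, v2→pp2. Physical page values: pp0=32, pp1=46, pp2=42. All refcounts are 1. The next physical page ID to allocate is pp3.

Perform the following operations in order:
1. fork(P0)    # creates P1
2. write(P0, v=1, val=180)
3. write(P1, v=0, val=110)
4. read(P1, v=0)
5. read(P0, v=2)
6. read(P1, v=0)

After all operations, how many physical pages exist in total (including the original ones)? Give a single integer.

Op 1: fork(P0) -> P1. 3 ppages; refcounts: pp0:2 pp1:2 pp2:2
Op 2: write(P0, v1, 180). refcount(pp1)=2>1 -> COPY to pp3. 4 ppages; refcounts: pp0:2 pp1:1 pp2:2 pp3:1
Op 3: write(P1, v0, 110). refcount(pp0)=2>1 -> COPY to pp4. 5 ppages; refcounts: pp0:1 pp1:1 pp2:2 pp3:1 pp4:1
Op 4: read(P1, v0) -> 110. No state change.
Op 5: read(P0, v2) -> 42. No state change.
Op 6: read(P1, v0) -> 110. No state change.

Answer: 5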